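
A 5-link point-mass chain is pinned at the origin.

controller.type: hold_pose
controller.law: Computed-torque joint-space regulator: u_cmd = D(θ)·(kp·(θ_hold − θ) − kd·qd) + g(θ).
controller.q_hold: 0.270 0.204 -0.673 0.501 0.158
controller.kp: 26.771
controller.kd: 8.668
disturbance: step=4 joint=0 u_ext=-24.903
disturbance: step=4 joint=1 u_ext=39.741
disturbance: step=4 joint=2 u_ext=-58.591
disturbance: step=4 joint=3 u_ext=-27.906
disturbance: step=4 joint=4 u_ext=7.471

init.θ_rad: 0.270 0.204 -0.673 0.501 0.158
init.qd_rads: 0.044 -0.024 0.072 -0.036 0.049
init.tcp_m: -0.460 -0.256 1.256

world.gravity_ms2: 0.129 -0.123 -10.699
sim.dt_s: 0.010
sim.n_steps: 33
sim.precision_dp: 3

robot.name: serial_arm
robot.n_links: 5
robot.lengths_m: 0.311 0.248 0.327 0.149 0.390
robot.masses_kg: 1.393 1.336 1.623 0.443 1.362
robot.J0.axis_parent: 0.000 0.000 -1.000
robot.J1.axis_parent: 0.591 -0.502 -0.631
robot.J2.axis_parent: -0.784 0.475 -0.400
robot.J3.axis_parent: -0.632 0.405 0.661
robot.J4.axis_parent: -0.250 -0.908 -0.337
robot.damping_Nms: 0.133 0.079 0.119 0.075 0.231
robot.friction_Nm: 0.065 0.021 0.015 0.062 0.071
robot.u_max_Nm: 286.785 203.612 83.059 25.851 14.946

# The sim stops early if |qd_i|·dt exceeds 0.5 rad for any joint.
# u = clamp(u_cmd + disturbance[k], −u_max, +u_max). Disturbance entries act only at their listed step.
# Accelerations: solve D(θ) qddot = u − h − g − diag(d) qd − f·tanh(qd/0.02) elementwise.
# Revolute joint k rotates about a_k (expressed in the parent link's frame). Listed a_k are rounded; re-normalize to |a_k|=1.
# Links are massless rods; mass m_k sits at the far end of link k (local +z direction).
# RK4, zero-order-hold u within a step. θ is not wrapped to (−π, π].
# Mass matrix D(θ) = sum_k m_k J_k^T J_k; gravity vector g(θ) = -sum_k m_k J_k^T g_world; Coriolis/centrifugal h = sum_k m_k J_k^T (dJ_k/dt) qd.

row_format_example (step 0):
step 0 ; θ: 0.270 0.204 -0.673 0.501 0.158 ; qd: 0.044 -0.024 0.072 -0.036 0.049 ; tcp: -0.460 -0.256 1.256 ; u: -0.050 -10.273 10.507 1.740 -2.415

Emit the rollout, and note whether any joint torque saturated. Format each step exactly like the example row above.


step 1 ; θ: 0.270 0.204 -0.672 0.501 0.158 ; qd: 0.036 -0.019 0.060 -0.012 0.035 ; tcp: -0.459 -0.255 1.256 ; u: -0.028 -10.300 10.544 1.749 -2.413
step 2 ; θ: 0.271 0.204 -0.672 0.501 0.159 ; qd: 0.030 -0.014 0.053 -0.001 0.024 ; tcp: -0.459 -0.255 1.257 ; u: -0.007 -10.327 10.580 1.761 -2.411
step 3 ; θ: 0.271 0.204 -0.671 0.501 0.159 ; qd: 0.024 -0.009 0.049 0.002 0.015 ; tcp: -0.459 -0.255 1.257 ; u: 0.012 -10.352 10.614 1.774 -2.410
step 4 ; θ: 0.271 0.203 -0.671 0.501 0.159 ; qd: 0.019 -0.005 0.047 0.003 0.010 ; tcp: -0.459 -0.254 1.257 ; u: -24.873 29.364 -47.944 -25.851 5.061
step 5 ; θ: 0.271 0.203 -0.671 0.494 0.159 ; qd: -0.009 -0.006 0.010 -1.385 0.014 ; tcp: -0.459 -0.256 1.256 ; u: 2.236 -13.926 15.867 4.258 -3.061
step 6 ; θ: 0.271 0.203 -0.671 0.481 0.159 ; qd: -0.009 -0.008 -0.007 -1.231 -0.006 ; tcp: -0.461 -0.260 1.255 ; u: 2.120 -13.801 15.660 4.184 -3.006
step 7 ; θ: 0.271 0.203 -0.671 0.469 0.159 ; qd: -0.014 -0.008 -0.018 -1.089 -0.012 ; tcp: -0.462 -0.264 1.253 ; u: 2.006 -13.679 15.459 4.110 -2.961
step 8 ; θ: 0.271 0.203 -0.671 0.459 0.159 ; qd: -0.018 -0.009 -0.027 -0.957 -0.014 ; tcp: -0.464 -0.268 1.252 ; u: 1.897 -13.560 15.263 4.035 -2.922
step 9 ; θ: 0.271 0.203 -0.671 0.450 0.159 ; qd: -0.020 -0.010 -0.036 -0.834 -0.014 ; tcp: -0.465 -0.271 1.250 ; u: 1.792 -13.445 15.073 3.961 -2.887
step 10 ; θ: 0.270 0.203 -0.672 0.442 0.159 ; qd: -0.021 -0.011 -0.044 -0.721 -0.013 ; tcp: -0.466 -0.273 1.249 ; u: 1.691 -13.332 14.889 3.887 -2.857
step 11 ; θ: 0.270 0.203 -0.672 0.436 0.159 ; qd: -0.021 -0.013 -0.052 -0.616 -0.011 ; tcp: -0.467 -0.276 1.248 ; u: 1.595 -13.222 14.711 3.813 -2.830
step 12 ; θ: 0.270 0.203 -0.673 0.430 0.159 ; qd: -0.021 -0.014 -0.059 -0.520 -0.009 ; tcp: -0.467 -0.278 1.247 ; u: 1.503 -13.115 14.538 3.741 -2.805
step 13 ; θ: 0.270 0.203 -0.673 0.425 0.158 ; qd: -0.020 -0.015 -0.064 -0.432 -0.008 ; tcp: -0.468 -0.280 1.246 ; u: 1.416 -13.011 14.371 3.669 -2.783
step 14 ; θ: 0.270 0.202 -0.674 0.421 0.158 ; qd: -0.018 -0.016 -0.069 -0.351 -0.006 ; tcp: -0.469 -0.281 1.245 ; u: 1.334 -12.909 14.210 3.598 -2.763
step 15 ; θ: 0.269 0.202 -0.675 0.418 0.158 ; qd: -0.017 -0.017 -0.073 -0.277 -0.005 ; tcp: -0.469 -0.283 1.245 ; u: 1.256 -12.810 14.055 3.529 -2.744
step 16 ; θ: 0.269 0.202 -0.675 0.416 0.158 ; qd: -0.016 -0.017 -0.075 -0.210 -0.004 ; tcp: -0.470 -0.284 1.244 ; u: 1.182 -12.714 13.905 3.460 -2.727
step 17 ; θ: 0.269 0.202 -0.676 0.414 0.158 ; qd: -0.014 -0.017 -0.077 -0.149 -0.003 ; tcp: -0.470 -0.285 1.244 ; u: 1.112 -12.621 13.760 3.394 -2.711
step 18 ; θ: 0.269 0.202 -0.677 0.413 0.158 ; qd: -0.013 -0.017 -0.077 -0.094 -0.003 ; tcp: -0.470 -0.286 1.243 ; u: 1.046 -12.530 13.622 3.328 -2.697
step 19 ; θ: 0.269 0.202 -0.678 0.412 0.158 ; qd: -0.013 -0.016 -0.077 -0.045 -0.002 ; tcp: -0.470 -0.286 1.243 ; u: 0.984 -12.443 13.488 3.265 -2.683
step 20 ; θ: 0.269 0.201 -0.678 0.412 0.158 ; qd: -0.011 -0.015 -0.074 -0.006 -0.002 ; tcp: -0.471 -0.287 1.242 ; u: 0.926 -12.358 13.360 3.204 -2.670
step 21 ; θ: 0.269 0.201 -0.679 0.412 0.158 ; qd: -0.010 -0.012 -0.061 0.010 -0.002 ; tcp: -0.471 -0.287 1.242 ; u: 0.870 -12.277 13.237 3.150 -2.659
step 22 ; θ: 0.269 0.201 -0.680 0.412 0.158 ; qd: -0.008 -0.008 -0.046 0.016 -0.002 ; tcp: -0.471 -0.288 1.242 ; u: 0.819 -12.198 13.119 3.101 -2.647
step 23 ; θ: 0.269 0.201 -0.680 0.412 0.158 ; qd: -0.006 -0.004 -0.031 0.020 -0.002 ; tcp: -0.471 -0.288 1.242 ; u: 0.770 -12.123 13.006 3.054 -2.636
step 24 ; θ: 0.268 0.201 -0.680 0.412 0.158 ; qd: -0.004 -0.001 -0.018 0.022 -0.001 ; tcp: -0.471 -0.288 1.242 ; u: 0.725 -12.050 12.898 3.010 -2.625
step 25 ; θ: 0.268 0.201 -0.680 0.413 0.158 ; qd: -0.002 0.002 -0.006 0.024 -0.001 ; tcp: -0.471 -0.288 1.242 ; u: 0.682 -11.980 12.796 2.967 -2.614
step 26 ; θ: 0.268 0.201 -0.680 0.413 0.158 ; qd: 0.000 0.004 0.004 0.027 -0.001 ; tcp: -0.471 -0.288 1.242 ; u: 0.643 -11.914 12.698 2.927 -2.604
step 27 ; θ: 0.268 0.201 -0.680 0.413 0.158 ; qd: 0.002 0.005 0.013 0.030 -0.001 ; tcp: -0.471 -0.288 1.242 ; u: 0.606 -11.850 12.606 2.889 -2.594
step 28 ; θ: 0.268 0.201 -0.680 0.413 0.158 ; qd: 0.004 0.006 0.021 0.033 -0.001 ; tcp: -0.471 -0.287 1.242 ; u: 0.572 -11.788 12.518 2.853 -2.585
step 29 ; θ: 0.269 0.201 -0.680 0.414 0.158 ; qd: 0.005 0.008 0.028 0.036 -0.001 ; tcp: -0.471 -0.287 1.242 ; u: 0.540 -11.730 12.435 2.818 -2.575
step 30 ; θ: 0.269 0.201 -0.680 0.414 0.158 ; qd: 0.006 0.009 0.035 0.038 -0.000 ; tcp: -0.471 -0.287 1.242 ; u: 0.511 -11.674 12.355 2.786 -2.566
step 31 ; θ: 0.269 0.201 -0.679 0.414 0.158 ; qd: 0.007 0.010 0.041 0.040 -0.000 ; tcp: -0.471 -0.287 1.242 ; u: 0.484 -11.621 12.280 2.754 -2.558
step 32 ; θ: 0.269 0.202 -0.679 0.415 0.158 ; qd: 0.008 0.011 0.046 0.042 0.000 ; tcp: -0.470 -0.286 1.243 ; u: 0.459 -11.570 12.209 2.725 -2.549
step 33 ; θ: 0.269 0.202 -0.678 0.415 0.158 ; qd: 0.009 0.012 0.051 0.044 0.000 ; tcp: -0.470 -0.286 1.243
any joint saturated: yes


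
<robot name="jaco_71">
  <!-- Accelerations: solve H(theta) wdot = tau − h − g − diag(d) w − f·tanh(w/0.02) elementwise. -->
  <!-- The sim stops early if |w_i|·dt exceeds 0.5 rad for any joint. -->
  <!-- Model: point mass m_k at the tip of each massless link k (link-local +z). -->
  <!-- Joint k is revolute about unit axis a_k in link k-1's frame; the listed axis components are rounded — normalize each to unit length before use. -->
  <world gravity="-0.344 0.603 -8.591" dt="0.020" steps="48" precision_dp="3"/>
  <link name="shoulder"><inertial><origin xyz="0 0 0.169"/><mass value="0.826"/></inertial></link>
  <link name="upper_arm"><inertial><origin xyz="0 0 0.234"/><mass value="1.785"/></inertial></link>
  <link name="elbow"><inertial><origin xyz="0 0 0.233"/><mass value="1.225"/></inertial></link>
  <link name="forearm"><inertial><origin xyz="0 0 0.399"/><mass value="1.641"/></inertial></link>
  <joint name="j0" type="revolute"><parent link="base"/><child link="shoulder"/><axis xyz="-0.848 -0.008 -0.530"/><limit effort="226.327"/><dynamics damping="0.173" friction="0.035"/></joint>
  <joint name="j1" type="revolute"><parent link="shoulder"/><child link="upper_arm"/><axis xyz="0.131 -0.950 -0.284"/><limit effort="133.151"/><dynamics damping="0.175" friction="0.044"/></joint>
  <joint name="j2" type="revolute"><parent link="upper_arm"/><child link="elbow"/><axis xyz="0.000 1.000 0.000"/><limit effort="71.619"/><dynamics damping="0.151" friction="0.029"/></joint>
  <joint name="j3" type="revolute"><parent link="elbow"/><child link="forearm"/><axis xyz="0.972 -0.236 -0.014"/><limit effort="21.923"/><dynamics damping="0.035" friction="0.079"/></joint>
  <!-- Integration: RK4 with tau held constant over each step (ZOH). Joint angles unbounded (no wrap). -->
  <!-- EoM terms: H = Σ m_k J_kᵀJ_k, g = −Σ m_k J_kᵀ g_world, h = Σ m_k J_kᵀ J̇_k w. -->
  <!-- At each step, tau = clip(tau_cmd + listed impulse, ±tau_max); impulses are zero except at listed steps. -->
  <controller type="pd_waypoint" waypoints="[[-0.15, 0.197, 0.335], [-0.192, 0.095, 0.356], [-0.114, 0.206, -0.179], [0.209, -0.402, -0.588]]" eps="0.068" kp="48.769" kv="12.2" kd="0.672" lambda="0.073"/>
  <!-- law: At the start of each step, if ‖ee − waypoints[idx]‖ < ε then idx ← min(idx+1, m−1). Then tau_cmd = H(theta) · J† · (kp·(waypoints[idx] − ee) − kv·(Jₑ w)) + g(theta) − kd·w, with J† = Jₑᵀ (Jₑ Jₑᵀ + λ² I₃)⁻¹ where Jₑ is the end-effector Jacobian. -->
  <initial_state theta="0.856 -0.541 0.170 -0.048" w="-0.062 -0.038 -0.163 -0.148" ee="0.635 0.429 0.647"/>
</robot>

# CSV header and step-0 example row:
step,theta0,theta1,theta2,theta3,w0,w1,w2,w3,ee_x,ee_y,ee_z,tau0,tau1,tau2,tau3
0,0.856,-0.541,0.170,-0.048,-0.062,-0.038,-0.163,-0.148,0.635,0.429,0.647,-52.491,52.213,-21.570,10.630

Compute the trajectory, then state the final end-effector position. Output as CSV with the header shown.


step,theta0,theta1,theta2,theta3,w0,w1,w2,w3,ee_x,ee_y,ee_z,tau0,tau1,tau2,tau3
1,0.837,-0.523,0.188,-0.075,-1.859,1.807,1.972,-2.532,0.631,0.430,0.648,-51.071,46.737,-19.918,10.307
2,0.783,-0.474,0.243,-0.147,-3.456,3.177,3.491,-4.612,0.621,0.431,0.651,-50.480,40.504,-17.089,9.093
3,0.699,-0.399,0.324,-0.258,-4.783,4.268,4.669,-6.406,0.602,0.430,0.653,-42.481,28.695,-12.483,7.313
4,0.596,-0.309,0.423,-0.397,-5.517,4.815,5.176,-7.401,0.573,0.425,0.655,-28.999,14.686,-7.248,5.419
5,0.484,-0.213,0.524,-0.547,-5.644,4.791,4.988,-7.574,0.534,0.418,0.654,-16.524,3.515,-2.946,4.081
6,0.374,-0.121,0.618,-0.696,-5.420,4.406,4.391,-7.323,0.488,0.407,0.652,-7.445,-3.704,-0.044,3.562
7,0.269,-0.038,0.698,-0.838,-5.051,3.845,3.630,-6.943,0.439,0.394,0.649,-1.290,-7.830,1.634,3.697
8,0.172,0.032,0.763,-0.973,-4.635,3.215,2.841,-6.551,0.389,0.379,0.644,2.896,-9.868,2.391,4.209
9,0.084,0.090,0.812,-1.100,-4.209,2.580,2.096,-6.174,0.339,0.363,0.638,5.847,-10.547,2.502,4.876
10,0.004,0.136,0.847,-1.219,-3.786,1.985,1.437,-5.810,0.292,0.347,0.630,8.025,-10.340,2.176,5.553
11,-0.067,0.170,0.870,-1.332,-3.369,1.460,0.893,-5.449,0.247,0.329,0.621,9.685,-9.541,1.567,6.164
12,-0.130,0.195,0.884,-1.437,-2.958,1.029,0.482,-5.085,0.206,0.311,0.610,10.943,-8.339,0.784,6.675
13,-0.185,0.212,0.890,-1.535,-2.555,0.705,0.209,-4.717,0.169,0.294,0.597,11.827,-6.870,-0.089,7.075
14,-0.232,0.224,0.893,-1.625,-2.157,0.488,0.065,-4.347,0.136,0.276,0.583,12.320,-5.261,-0.977,7.364
15,-0.271,0.233,0.893,-1.709,-1.768,0.372,0.024,-3.984,0.107,0.260,0.569,12.400,-3.642,-1.810,7.548
16,-0.303,0.240,0.894,-1.785,-1.390,0.340,0.041,-3.637,0.082,0.245,0.553,12.071,-2.147,-2.516,7.636
17,-0.327,0.247,0.895,-1.854,-1.031,0.369,0.069,-3.314,0.060,0.232,0.538,11.383,-0.882,-3.048,7.638
18,-0.344,0.255,0.897,-1.918,-0.698,0.446,0.088,-3.018,0.041,0.220,0.523,10.420,0.104,-3.397,7.567
19,-0.355,0.265,0.898,-1.975,-0.399,0.555,0.085,-2.749,0.024,0.211,0.508,9.278,0.796,-3.575,7.435
20,-0.361,0.278,0.900,-2.028,-0.139,0.687,0.063,-2.501,0.009,0.202,0.494,8.044,1.207,-3.609,7.256
21,-0.361,0.293,0.901,-2.075,0.078,0.832,0.028,-2.273,-0.004,0.196,0.481,6.795,1.371,-3.532,7.047
22,-0.358,0.311,0.901,-2.119,0.250,0.982,-0.007,-2.058,-0.016,0.190,0.468,5.594,1.324,-3.378,6.819
23,-0.351,0.332,0.901,-2.158,0.381,1.133,-0.032,-1.855,-0.026,0.186,0.456,4.457,1.103,-3.178,6.585
24,-0.343,0.356,0.900,-2.193,0.474,1.272,-0.063,-1.665,-0.035,0.183,0.445,3.425,0.774,-2.948,6.359
25,-0.333,0.383,0.898,-2.225,0.533,1.393,-0.100,-1.490,-0.043,0.180,0.435,2.508,0.382,-2.707,6.147
26,-0.322,0.412,0.896,-2.253,0.565,1.499,-0.138,-1.328,-0.051,0.179,0.425,1.703,-0.048,-2.469,5.957
27,-0.310,0.443,0.893,-2.278,0.574,1.589,-0.173,-1.177,-0.057,0.178,0.417,1.007,-0.499,-2.240,5.790
28,-0.299,0.475,0.889,-2.300,0.565,1.664,-0.205,-1.039,-0.063,0.177,0.408,0.412,-0.959,-2.025,5.648
29,-0.288,0.509,0.885,-2.319,0.543,1.726,-0.233,-0.913,-0.068,0.177,0.401,-0.086,-1.418,-1.827,5.532
30,-0.277,0.544,0.880,-2.337,0.511,1.775,-0.257,-0.798,-0.073,0.177,0.394,-0.495,-1.870,-1.645,5.440
31,-0.268,0.580,0.875,-2.352,0.473,1.813,-0.277,-0.694,-0.077,0.177,0.388,-0.823,-2.311,-1.479,5.370
32,-0.259,0.616,0.869,-2.364,0.431,1.841,-0.294,-0.599,-0.081,0.178,0.382,-1.077,-2.736,-1.328,5.319
33,-0.250,0.653,0.863,-2.376,0.386,1.861,-0.309,-0.514,-0.084,0.178,0.377,-1.264,-3.144,-1.191,5.284
34,-0.243,0.691,0.857,-2.385,0.341,1.873,-0.322,-0.438,-0.087,0.179,0.372,-1.393,-3.533,-1.067,5.263
35,-0.237,0.728,0.850,-2.393,0.297,1.878,-0.333,-0.370,-0.090,0.179,0.367,-1.471,-3.900,-0.954,5.253
36,-0.231,0.766,0.843,-2.400,0.255,1.878,-0.343,-0.308,-0.093,0.180,0.363,-13.062,-3.588,-0.619,4.045
37,-0.229,0.804,0.837,-2.406,-0.037,1.933,-0.309,-0.304,-0.095,0.179,0.360,-10.151,-4.140,-0.605,4.442
38,-0.232,0.843,0.831,-2.412,-0.264,1.964,-0.301,-0.292,-0.098,0.177,0.357,-7.689,-4.582,-0.569,4.763
39,-0.239,0.882,0.825,-2.418,-0.438,1.982,-0.304,-0.270,-0.102,0.173,0.355,-5.594,-4.944,-0.521,5.015
40,-0.249,0.922,0.818,-2.423,-0.569,1.992,-0.311,-0.240,-0.105,0.169,0.354,-3.810,-5.245,-0.467,5.207
41,-0.261,0.962,0.812,-2.427,-0.664,1.996,-0.319,-0.204,-0.109,0.164,0.353,-2.291,-5.498,-0.411,5.349
42,-0.275,1.002,0.806,-2.431,-0.729,1.995,-0.326,-0.165,-0.112,0.159,0.352,-1.000,-5.710,-0.355,5.450
43,-0.290,1.041,0.799,-2.434,-0.770,1.991,-0.331,-0.124,-0.115,0.153,0.351,0.094,-5.888,-0.300,5.516
44,-0.306,1.081,0.792,-2.436,-0.791,1.985,-0.337,-0.083,-0.118,0.147,0.351,1.014,-6.036,-0.248,5.556
45,-0.322,1.121,0.786,-2.437,-0.795,1.976,-0.342,-0.045,-0.121,0.142,0.351,1.782,-6.159,-0.199,5.574
46,-0.338,1.160,0.779,-2.438,-0.785,1.966,-0.349,-0.009,-0.124,0.136,0.351,2.413,-6.260,-0.152,5.580
47,-0.353,1.199,0.772,-2.437,-0.763,1.952,-0.363,0.016,-0.127,0.131,0.351,2.924,-6.340,-0.105,5.595
48,-0.368,1.238,0.764,-2.437,-0.733,1.937,-0.379,0.036,-0.129,0.126,0.352,,,,
# final ee position (m): -0.129 0.126 0.352


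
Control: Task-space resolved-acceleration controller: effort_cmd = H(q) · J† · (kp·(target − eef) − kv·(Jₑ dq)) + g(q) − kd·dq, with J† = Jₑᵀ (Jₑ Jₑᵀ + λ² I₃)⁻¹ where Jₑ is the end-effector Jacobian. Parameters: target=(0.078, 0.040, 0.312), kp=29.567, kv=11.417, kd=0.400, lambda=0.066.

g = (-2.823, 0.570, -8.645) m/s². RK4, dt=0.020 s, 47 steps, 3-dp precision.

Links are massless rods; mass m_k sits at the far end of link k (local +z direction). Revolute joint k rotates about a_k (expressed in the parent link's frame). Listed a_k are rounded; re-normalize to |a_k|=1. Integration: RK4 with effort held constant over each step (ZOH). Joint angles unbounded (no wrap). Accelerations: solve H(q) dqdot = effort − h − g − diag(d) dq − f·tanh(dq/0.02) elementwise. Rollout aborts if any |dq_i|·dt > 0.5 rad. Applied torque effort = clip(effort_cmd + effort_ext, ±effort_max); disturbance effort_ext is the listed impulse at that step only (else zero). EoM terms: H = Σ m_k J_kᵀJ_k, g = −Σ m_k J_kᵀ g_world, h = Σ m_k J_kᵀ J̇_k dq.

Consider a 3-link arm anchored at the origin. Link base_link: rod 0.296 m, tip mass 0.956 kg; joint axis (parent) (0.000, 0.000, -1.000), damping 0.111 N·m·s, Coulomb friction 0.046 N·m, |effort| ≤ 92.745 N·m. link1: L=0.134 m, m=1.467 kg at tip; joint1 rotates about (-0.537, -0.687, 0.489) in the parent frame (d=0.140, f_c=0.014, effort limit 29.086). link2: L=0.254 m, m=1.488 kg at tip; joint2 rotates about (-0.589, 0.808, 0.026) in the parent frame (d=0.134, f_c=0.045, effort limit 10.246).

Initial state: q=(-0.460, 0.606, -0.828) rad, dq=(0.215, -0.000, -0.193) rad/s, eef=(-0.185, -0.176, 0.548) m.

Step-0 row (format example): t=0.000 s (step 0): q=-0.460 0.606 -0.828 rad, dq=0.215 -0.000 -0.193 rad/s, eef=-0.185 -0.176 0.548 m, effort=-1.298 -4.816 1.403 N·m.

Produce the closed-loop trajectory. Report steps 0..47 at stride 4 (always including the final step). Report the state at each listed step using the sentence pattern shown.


t=0.080 s (step 4): q=-0.410 0.521 -0.896 rad, dq=0.601 -1.533 -0.940 rad/s, eef=-0.180 -0.175 0.545 m, effort=-1.062 -3.456 1.993 N·m.
t=0.160 s (step 8): q=-0.370 0.388 -0.966 rad, dq=0.406 -1.768 -0.823 rad/s, eef=-0.168 -0.175 0.545 m, effort=-0.916 -2.917 2.272 N·m.
t=0.240 s (step 12): q=-0.345 0.244 -1.028 rad, dq=0.250 -1.821 -0.746 rad/s, eef=-0.156 -0.178 0.545 m, effort=-0.858 -2.500 2.555 N·m.
t=0.320 s (step 16): q=-0.331 0.100 -1.085 rad, dq=0.107 -1.799 -0.705 rad/s, eef=-0.143 -0.182 0.542 m, effort=-0.830 -2.110 2.789 N·m.
t=0.400 s (step 20): q=-0.328 -0.042 -1.141 rad, dq=-0.003 -1.759 -0.697 rad/s, eef=-0.132 -0.187 0.538 m, effort=-0.842 -1.741 2.960 N·m.
t=0.480 s (step 24): q=-0.331 -0.180 -1.197 rad, dq=-0.072 -1.713 -0.705 rad/s, eef=-0.121 -0.192 0.532 m, effort=-0.903 -1.404 3.068 N·m.
t=0.560 s (step 28): q=-0.340 -0.314 -1.254 rad, dq=-0.167 -1.643 -0.726 rad/s, eef=-0.113 -0.196 0.525 m, effort=-0.941 -1.110 3.118 N·m.
t=0.640 s (step 32): q=-0.357 -0.443 -1.313 rad, dq=-0.259 -1.594 -0.764 rad/s, eef=-0.105 -0.200 0.517 m, effort=-0.978 -0.862 3.122 N·m.
t=0.720 s (step 36): q=-0.382 -0.569 -1.376 rad, dq=-0.348 -1.573 -0.812 rad/s, eef=-0.099 -0.203 0.508 m, effort=-1.014 -0.658 3.085 N·m.
t=0.800 s (step 40): q=-0.413 -0.695 -1.443 rad, dq=-0.437 -1.574 -0.864 rad/s, eef=-0.093 -0.204 0.499 m, effort=-1.047 -0.492 3.014 N·m.
t=0.880 s (step 44): q=-0.452 -0.820 -1.514 rad, dq=-0.531 -1.565 -0.914 rad/s, eef=-0.088 -0.203 0.490 m, effort=-1.077 -0.353 2.914 N·m.
t=0.940 s (step 47): q=-0.486 -0.913 -1.570 rad, dq=-0.607 -1.527 -0.943 rad/s, eef=-0.084 -0.201 0.483 m.


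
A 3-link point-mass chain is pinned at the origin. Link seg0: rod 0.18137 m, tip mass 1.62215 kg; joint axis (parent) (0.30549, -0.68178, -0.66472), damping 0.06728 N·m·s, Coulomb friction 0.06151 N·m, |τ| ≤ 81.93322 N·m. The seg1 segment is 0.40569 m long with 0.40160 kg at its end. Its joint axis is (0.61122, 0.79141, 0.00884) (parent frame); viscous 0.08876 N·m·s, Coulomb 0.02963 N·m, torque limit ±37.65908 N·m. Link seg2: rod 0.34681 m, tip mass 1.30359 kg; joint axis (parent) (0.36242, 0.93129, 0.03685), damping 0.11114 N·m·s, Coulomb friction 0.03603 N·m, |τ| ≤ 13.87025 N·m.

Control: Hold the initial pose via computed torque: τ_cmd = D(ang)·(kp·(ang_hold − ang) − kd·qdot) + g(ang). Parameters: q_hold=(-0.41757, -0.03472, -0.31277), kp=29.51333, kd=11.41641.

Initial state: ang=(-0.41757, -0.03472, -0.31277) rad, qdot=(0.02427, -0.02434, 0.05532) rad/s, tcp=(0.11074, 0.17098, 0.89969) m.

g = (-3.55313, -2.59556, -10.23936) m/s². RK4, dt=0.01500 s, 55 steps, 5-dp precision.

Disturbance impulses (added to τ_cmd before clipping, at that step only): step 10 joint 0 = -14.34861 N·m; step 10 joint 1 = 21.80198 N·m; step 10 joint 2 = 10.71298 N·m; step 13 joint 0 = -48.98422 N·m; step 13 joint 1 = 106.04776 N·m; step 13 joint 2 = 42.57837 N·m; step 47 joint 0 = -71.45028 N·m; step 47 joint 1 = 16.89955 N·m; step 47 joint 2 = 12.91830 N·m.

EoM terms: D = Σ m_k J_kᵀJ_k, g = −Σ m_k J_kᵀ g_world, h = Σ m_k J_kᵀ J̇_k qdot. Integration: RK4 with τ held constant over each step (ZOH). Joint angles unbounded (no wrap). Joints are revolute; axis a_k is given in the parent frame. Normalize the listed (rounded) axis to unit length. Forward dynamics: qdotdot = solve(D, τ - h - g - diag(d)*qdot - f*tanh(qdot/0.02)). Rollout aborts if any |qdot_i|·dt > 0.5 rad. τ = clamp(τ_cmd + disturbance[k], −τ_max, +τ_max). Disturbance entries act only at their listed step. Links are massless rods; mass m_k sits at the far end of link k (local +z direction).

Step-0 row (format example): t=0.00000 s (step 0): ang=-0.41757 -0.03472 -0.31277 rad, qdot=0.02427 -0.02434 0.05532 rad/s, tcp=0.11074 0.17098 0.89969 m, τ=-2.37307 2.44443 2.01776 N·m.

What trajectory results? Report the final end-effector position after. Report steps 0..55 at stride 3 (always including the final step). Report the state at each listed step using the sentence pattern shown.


t=0.04500 s (step 3): ang=-0.41700 -0.03508 -0.31230 rad, qdot=0.00664 -0.00304 -0.00187 rad/s, tcp=0.11037 0.17087 0.89978 m, τ=-2.31453 2.40151 2.00572 N·m.
t=0.09000 s (step 6): ang=-0.41681 -0.03519 -0.31238 rad, qdot=0.00221 -0.00168 -0.00116 rad/s, tcp=0.11018 0.17083 0.89980 m, τ=-2.28350 2.37542 1.99256 N·m.
t=0.13500 s (step 9): ang=-0.41676 -0.03524 -0.31241 rad, qdot=0.00027 -0.00066 -0.00042 rad/s, tcp=0.11010 0.17083 0.89981 m, τ=-2.26635 2.35841 1.98433 N·m.
t=0.18000 s (step 12): ang=-0.41696 -0.03474 -0.29218 rad, qdot=-0.01353 0.03614 0.74086 rad/s, tcp=0.11752 0.17035 0.90038 m, τ=-0.05034 -1.03829 0.29623 N·m.
t=0.22500 s (step 15): ang=-0.45288 0.00675 -0.36922 rad, qdot=-1.31450 1.46369 -3.17301 rad/s, tcp=0.13767 0.17395 0.89207 m, τ=6.86771 -6.01466 -1.12131 N·m.
t=0.27000 s (step 18): ang=-0.49391 0.05061 -0.45931 rad, qdot=-0.58947 0.59426 -1.13595 rad/s, tcp=0.15708 0.17935 0.88063 m, τ=4.03312 -3.44507 0.06691 N·m.
t=0.31500 s (step 21): ang=-0.51108 0.06680 -0.48839 rad, qdot=-0.20880 0.17037 -0.26701 rad/s, tcp=0.16651 0.18219 0.87571 m, τ=2.07086 -1.62237 0.83156 N·m.
t=0.36000 s (step 24): ang=-0.51535 0.06925 -0.49082 rad, qdot=-0.00383 -0.02675 0.07701 rad/s, tcp=0.16940 0.18327 0.87473 m, τ=0.71233 -0.36978 1.34472 N·m.
t=0.40500 s (step 27): ang=-0.51318 0.06631 -0.48564 rad, qdot=0.09099 -0.09647 0.14296 rad/s, tcp=0.16812 0.18310 0.87549 m, τ=-0.17622 0.46764 1.70340 N·m.
t=0.45000 s (step 30): ang=-0.50787 0.06116 -0.47863 rad, qdot=0.13985 -0.12860 0.16492 rad/s, tcp=0.16443 0.18224 0.87698 m, τ=-0.78575 1.03909 1.94042 N·m.
t=0.49500 s (step 33): ang=-0.50104 0.05508 -0.47115 rad, qdot=0.16100 -0.13943 0.16664 rad/s, tcp=0.15953 0.18102 0.87876 m, τ=-1.20532 1.42872 2.09479 N·m.
t=0.54000 s (step 36): ang=-0.49366 0.04881 -0.46383 rad, qdot=0.16511 -0.13834 0.15856 rad/s, tcp=0.15416 0.17967 0.88059 m, τ=-1.49318 1.69447 2.19346 N·m.
t=0.58500 s (step 39): ang=-0.48635 0.04275 -0.45698 rad, qdot=0.15911 -0.13095 0.14618 rad/s, tcp=0.14878 0.17833 0.88232 m, τ=-1.69000 1.87590 2.25486 N·m.
t=0.63000 s (step 42): ang=-0.47944 0.03709 -0.45073 rad, qdot=0.14755 -0.12054 0.13241 rad/s, tcp=0.14366 0.17707 0.88390 m, τ=-1.82410 1.99993 2.29151 N·m.
t=0.67500 s (step 45): ang=-0.47312 0.03193 -0.44510 rad, qdot=0.13336 -0.10903 0.11879 rad/s, tcp=0.13895 0.17594 0.88530 m, τ=-1.91515 2.08480 2.31184 N·m.
t=0.72000 s (step 48): ang=-0.48580 0.02735 -0.45591 rad, qdot=-2.32918 -0.11048 -1.94282 rad/s, tcp=0.13820 0.18163 0.88309 m, τ=10.61286 -0.91254 0.27467 N·m.
t=0.76500 s (step 51): ang=-0.56301 0.01922 -0.50749 rad, qdot=-1.18395 -0.21145 -0.55995 rad/s, tcp=0.15084 0.21088 0.86875 m, τ=6.64305 -0.30467 0.86026 N·m.
t=0.81000 s (step 54): ang=-0.59920 0.00988 -0.51822 rad, qdot=-0.47749 -0.19427 0.00380 rad/s, tcp=0.15671 0.22550 0.86249 m, τ=3.91778 0.46734 1.35538 N·m.
t=0.82500 s (step 55): ang=-0.60514 0.00713 -0.51760 rad, qdot=-0.31484 -0.17087 0.07565 rad/s, tcp=0.15758 0.22815 0.86162 m.
final tcp position (m): 0.15758 0.22815 0.86162


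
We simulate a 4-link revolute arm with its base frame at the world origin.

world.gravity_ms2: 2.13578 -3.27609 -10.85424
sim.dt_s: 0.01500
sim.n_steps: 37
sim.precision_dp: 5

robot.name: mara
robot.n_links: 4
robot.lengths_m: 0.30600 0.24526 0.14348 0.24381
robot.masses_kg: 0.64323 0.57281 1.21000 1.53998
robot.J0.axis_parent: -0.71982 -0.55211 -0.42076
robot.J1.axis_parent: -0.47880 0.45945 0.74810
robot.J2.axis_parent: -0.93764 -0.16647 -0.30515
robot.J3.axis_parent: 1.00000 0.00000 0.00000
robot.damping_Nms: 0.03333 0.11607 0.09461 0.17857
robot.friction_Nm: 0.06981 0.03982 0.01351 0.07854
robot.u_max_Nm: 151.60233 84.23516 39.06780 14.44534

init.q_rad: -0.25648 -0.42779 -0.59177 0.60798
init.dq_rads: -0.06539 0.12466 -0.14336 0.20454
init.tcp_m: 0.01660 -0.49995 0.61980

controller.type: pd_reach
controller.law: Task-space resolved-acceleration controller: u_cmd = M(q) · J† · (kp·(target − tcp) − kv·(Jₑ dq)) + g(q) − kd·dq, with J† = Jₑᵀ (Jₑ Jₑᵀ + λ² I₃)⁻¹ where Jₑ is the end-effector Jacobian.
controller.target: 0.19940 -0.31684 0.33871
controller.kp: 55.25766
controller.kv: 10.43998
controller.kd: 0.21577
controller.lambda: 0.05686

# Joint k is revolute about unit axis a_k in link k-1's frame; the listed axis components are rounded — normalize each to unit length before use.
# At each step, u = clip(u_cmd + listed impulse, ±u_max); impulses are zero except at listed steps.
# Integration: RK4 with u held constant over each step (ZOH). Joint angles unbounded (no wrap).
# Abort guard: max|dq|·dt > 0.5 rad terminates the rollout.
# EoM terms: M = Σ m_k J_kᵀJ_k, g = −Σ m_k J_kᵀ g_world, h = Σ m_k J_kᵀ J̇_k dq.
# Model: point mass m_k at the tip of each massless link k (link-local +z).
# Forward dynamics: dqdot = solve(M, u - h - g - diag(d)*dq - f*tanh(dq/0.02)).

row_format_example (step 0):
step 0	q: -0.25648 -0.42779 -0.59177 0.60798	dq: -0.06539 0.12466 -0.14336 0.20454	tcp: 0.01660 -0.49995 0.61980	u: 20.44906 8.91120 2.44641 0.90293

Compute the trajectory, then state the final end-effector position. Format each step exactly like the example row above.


step 1	q: -0.25468 -0.42197 -0.60050 0.61531	dq: 0.30191 0.64495 -1.01645 0.76366	tcp: 0.01922 -0.49939 0.61683	u: 20.18659 7.85204 3.45717 0.06371
step 2	q: -0.24804 -0.40936 -0.62089 0.62995	dq: 0.58013 1.02819 -1.69818 1.17574	tcp: 0.02358 -0.49690 0.61120	u: 19.51249 6.94029 4.19552 -0.60282
step 3	q: -0.23785 -0.39196 -0.65025 0.64973	dq: 0.77402 1.28430 -2.21313 1.45029	tcp: 0.02931 -0.49272 0.60348	u: 18.61542 6.14972 4.76391 -1.14773
step 4	q: -0.22532 -0.37153 -0.68625 0.67277	dq: 0.89319 1.43481 -2.58493 1.61063	tcp: 0.03605 -0.48706 0.59412	u: 17.65417 5.45897 5.23411 -1.60742
step 5	q: -0.21149 -0.34946 -0.72692 0.69754	dq: 0.94994 1.50464 -2.83836 1.68135	tcp: 0.04355 -0.48013 0.58353	u: 16.74242 4.85022 5.65093 -2.00428
step 6	q: -0.19718 -0.32679 -0.77066 0.72287	dq: 0.95689 1.51670 -2.99613 1.68530	tcp: 0.05155 -0.47214 0.57203	u: 15.94891 4.30958 6.03793 -2.35043
step 7	q: -0.18306 -0.30425 -0.81617 0.74790	dq: 0.92564 1.48959 -3.07770 1.64183	tcp: 0.05987 -0.46334 0.55990	u: 15.30618 3.82676 6.40394 -2.65128
step 8	q: -0.16963 -0.28231 -0.86244 0.77204	dq: 0.86622 1.43731 -3.09919 1.56635	tcp: 0.06834 -0.45394 0.54738	u: 14.82164 3.39439 6.74883 -2.90844
step 9	q: -0.15725 -0.26127 -0.90867 0.79490	dq: 0.78701 1.36983 -3.07361 1.47061	tcp: 0.07683 -0.44415 0.53466	u: 14.48718 3.00730 7.06793 -3.12192
step 10	q: -0.14615 -0.24130 -0.95424 0.81623	dq: 0.69484 1.29396 -3.01142 1.36333	tcp: 0.08523 -0.43416 0.52192	u: 14.28633 2.66184 7.35503 -3.29148
step 11	q: -0.13649 -0.22250 -0.99866 0.83591	dq: 0.59523 1.21422 -2.92092 1.25084	tcp: 0.09346 -0.42415 0.50928	u: 14.19905 2.35534 7.60418 -3.41747
step 12	q: -0.12835 -0.20491 -1.04157 0.85390	dq: 0.49257 1.13350 -2.80882 1.13768	tcp: 0.10146 -0.41427 0.49688	u: 14.20465 2.08570 7.81078 -3.50113
step 13	q: -0.12174 -0.18852 -1.08268 0.87021	dq: 0.39034 1.05362 -2.68054 1.02702	tcp: 0.10917 -0.40462 0.48480	u: 14.28343 1.85108 7.97196 -3.54470
step 14	q: -0.11664 -0.17331 -1.12179 0.88488	dq: 0.29124 0.97563 -2.54052 0.92101	tcp: 0.11657 -0.39531 0.47311	u: 14.41755 1.64972 8.08668 -3.55126
step 15	q: -0.11299 -0.15925 -1.15873 0.89801	dq: 0.19735 0.90015 -2.39251 0.82103	tcp: 0.12362 -0.38643 0.46189	u: 14.59137 1.47985 8.15563 -3.52460
step 16	q: -0.11070 -0.14630 -1.19343 0.90969	dq: 0.11023 0.82750 -2.23963 0.72787	tcp: 0.13031 -0.37804 0.45116	u: 14.79151 1.33956 8.18094 -3.46890
step 17	q: -0.10966 -0.13441 -1.22583 0.92001	dq: 0.03100 0.75782 -2.08468 0.64177	tcp: 0.13664 -0.37017 0.44097	u: 15.00664 1.22680 8.16588 -3.38858
step 18	q: -0.10972 -0.12355 -1.25595 0.92904	dq: -0.03749 0.69085 -1.93668 0.55473	tcp: 0.14259 -0.36285 0.43134	u: 15.22056 1.13797 8.11541 -3.28656
step 19	q: -0.11073 -0.11367 -1.28389 0.93680	dq: -0.09616 0.62687 -1.79166 0.47415	tcp: 0.14817 -0.35610 0.42228	u: 15.42464 1.07218 8.03343 -3.16953
step 20	q: -0.11256 -0.10473 -1.30966 0.94343	dq: -0.14654 0.56608 -1.64647 0.40531	tcp: 0.15338 -0.34992 0.41379	u: 15.61854 1.02812 7.92430 -3.04262
step 21	q: -0.11508 -0.09667 -1.33328 0.94908	dq: -0.18851 0.50837 -1.50458 0.34490	tcp: 0.15823 -0.34430 0.40588	u: 15.79983 1.00289 7.79324 -2.90852
step 22	q: -0.11817 -0.08946 -1.35481 0.95387	dq: -0.22226 0.45367 -1.36801 0.29113	tcp: 0.16273 -0.33924 0.39853	u: 15.96604 0.99394 7.64516 -2.77011
step 23	q: -0.12171 -0.08305 -1.37435 0.95790	dq: -0.24819 0.40197 -1.23807 0.24291	tcp: 0.16689 -0.33470 0.39173	u: 16.11513 0.99891 7.48458 -2.63007
step 24	q: -0.12557 -0.07738 -1.39200 0.96123	dq: -0.26684 0.35327 -1.11556 0.19949	tcp: 0.17073 -0.33068 0.38546	u: 16.24569 1.01561 7.31562 -2.49078
step 25	q: -0.12967 -0.07243 -1.40787 0.96395	dq: -0.27887 0.30760 -1.00100 0.16028	tcp: 0.17426 -0.32714 0.37970	u: 16.35690 1.04202 7.14195 -2.35426
step 26	q: -0.13390 -0.06814 -1.42209 0.96609	dq: -0.28495 0.26496 -0.89466 0.12480	tcp: 0.17750 -0.32406 0.37443	u: 16.44849 1.07624 6.96674 -2.22215
step 27	q: -0.13819 -0.06446 -1.43477 0.96773	dq: -0.28582 0.22535 -0.79663 0.09266	tcp: 0.18046 -0.32140 0.36963	u: 16.52062 1.11658 6.79271 -2.09575
step 28	q: -0.14245 -0.06136 -1.44605 0.96891	dq: -0.28220 0.18878 -0.70680 0.06358	tcp: 0.18315 -0.31914 0.36527	u: 16.57382 1.16150 6.62209 -1.97606
step 29	q: -0.14663 -0.05878 -1.45604 0.96967	dq: -0.27488 0.15529 -0.62436 0.03823	tcp: 0.18560 -0.31723 0.36132	u: 16.60820 1.20980 6.45664 -1.86412
step 30	q: -0.15068 -0.05668 -1.46483 0.97011	dq: -0.26511 0.12539 -0.54542 0.02188	tcp: 0.18781 -0.31564 0.35777	u: 16.62053 1.26103 6.29744 -1.76238
step 31	q: -0.15457 -0.05500 -1.47245 0.97038	dq: -0.25383 0.09927 -0.46811 0.01672	tcp: 0.18979 -0.31434 0.35459	u: 16.61056 1.31446 6.14552 -1.67182
step 32	q: -0.15828 -0.05369 -1.47896 0.97058	dq: -0.24095 0.07618 -0.39697 0.01493	tcp: 0.19156 -0.31330 0.35174	u: 16.58654 1.36809 6.00223 -1.58949
step 33	q: -0.16178 -0.05271 -1.48449 0.97073	dq: -0.22703 0.05602 -0.33132 0.01663	tcp: 0.19313 -0.31247 0.34921	u: 16.55002 1.42119 5.86796 -1.51536
step 34	q: -0.16506 -0.05201 -1.48912 0.97085	dq: -0.21227 0.03846 -0.27235 0.01909	tcp: 0.19451 -0.31185 0.34698	u: 16.50485 1.47272 5.74313 -1.44821
step 35	q: -0.16811 -0.05157 -1.49294 0.97095	dq: -0.19665 0.02312 -0.22214 0.01817	tcp: 0.19571 -0.31140 0.34502	u: 16.45564 1.52123 5.62800 -1.38620
step 36	q: -0.17092 -0.05134 -1.49606 0.97104	dq: -0.18068 0.01046 -0.17837 0.01645	tcp: 0.19676 -0.31110 0.34330	u: 16.40119 1.56574 5.52222 -1.32995
step 37	q: -0.17349 -0.05128 -1.49857 0.97110	dq: -0.16469 0.00068 -0.14001 0.01463	tcp: 0.19767 -0.31092 0.34181
final tcp position (m): 0.19767 -0.31092 0.34181


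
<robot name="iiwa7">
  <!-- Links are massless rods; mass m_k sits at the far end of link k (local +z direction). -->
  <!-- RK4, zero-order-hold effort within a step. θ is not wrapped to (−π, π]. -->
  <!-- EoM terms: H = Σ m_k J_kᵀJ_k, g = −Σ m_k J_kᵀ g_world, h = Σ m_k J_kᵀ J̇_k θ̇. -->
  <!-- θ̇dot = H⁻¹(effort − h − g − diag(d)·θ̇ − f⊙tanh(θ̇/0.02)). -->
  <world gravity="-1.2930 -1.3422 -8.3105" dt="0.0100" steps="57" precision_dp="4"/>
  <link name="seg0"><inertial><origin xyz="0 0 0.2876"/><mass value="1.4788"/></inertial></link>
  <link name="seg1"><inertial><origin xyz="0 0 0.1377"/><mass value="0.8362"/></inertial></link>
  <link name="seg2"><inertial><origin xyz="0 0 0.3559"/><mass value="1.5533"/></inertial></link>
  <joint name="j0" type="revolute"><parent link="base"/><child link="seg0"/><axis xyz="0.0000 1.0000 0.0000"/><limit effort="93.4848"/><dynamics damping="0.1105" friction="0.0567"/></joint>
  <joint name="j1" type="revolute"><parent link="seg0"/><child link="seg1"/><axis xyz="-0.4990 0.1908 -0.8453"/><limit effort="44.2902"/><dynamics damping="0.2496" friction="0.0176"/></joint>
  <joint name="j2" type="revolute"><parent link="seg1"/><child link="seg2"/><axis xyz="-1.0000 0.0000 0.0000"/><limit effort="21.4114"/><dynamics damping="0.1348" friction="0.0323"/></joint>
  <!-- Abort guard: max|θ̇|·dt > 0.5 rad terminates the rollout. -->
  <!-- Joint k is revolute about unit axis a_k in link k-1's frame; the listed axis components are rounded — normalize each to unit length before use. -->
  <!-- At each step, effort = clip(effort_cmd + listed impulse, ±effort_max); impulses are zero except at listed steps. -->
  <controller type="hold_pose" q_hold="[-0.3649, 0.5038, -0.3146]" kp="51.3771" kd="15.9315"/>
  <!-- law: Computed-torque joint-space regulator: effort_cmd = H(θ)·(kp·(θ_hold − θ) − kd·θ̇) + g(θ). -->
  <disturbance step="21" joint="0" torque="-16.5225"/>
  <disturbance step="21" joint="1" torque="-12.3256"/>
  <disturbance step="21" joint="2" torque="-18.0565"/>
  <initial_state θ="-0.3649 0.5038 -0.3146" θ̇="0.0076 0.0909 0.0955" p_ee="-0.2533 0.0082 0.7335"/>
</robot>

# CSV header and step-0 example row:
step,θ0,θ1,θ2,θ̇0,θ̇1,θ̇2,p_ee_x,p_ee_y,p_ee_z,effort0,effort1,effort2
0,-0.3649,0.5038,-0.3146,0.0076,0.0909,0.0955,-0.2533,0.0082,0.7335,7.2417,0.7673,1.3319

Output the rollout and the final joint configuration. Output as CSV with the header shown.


step,θ0,θ1,θ2,θ̇0,θ̇1,θ̇2,p_ee_x,p_ee_y,p_ee_z,effort0,effort1,effort2
1,-0.3648,0.5046,-0.3137,0.0068,0.0619,0.0877,-0.2530,0.0087,0.7336,7.3215,0.8188,1.4013
2,-0.3648,0.5051,-0.3129,0.0059,0.0464,0.0745,-0.2528,0.0091,0.7337,7.3914,0.8631,1.4620
3,-0.3647,0.5055,-0.3122,0.0051,0.0375,0.0601,-0.2526,0.0094,0.7338,7.4525,0.9015,1.5152
4,-0.3647,0.5059,-0.3117,0.0044,0.0318,0.0464,-0.2525,0.0096,0.7338,7.5059,0.9349,1.5618
5,-0.3646,0.5062,-0.3113,0.0037,0.0273,0.0344,-0.2524,0.0098,0.7339,7.5526,0.9639,1.6025
6,-0.3646,0.5064,-0.3110,0.0032,0.0227,0.0248,-0.2523,0.0100,0.7339,7.5933,0.9889,1.6377
7,-0.3646,0.5066,-0.3108,0.0027,0.0174,0.0177,-0.2522,0.0101,0.7339,7.6289,1.0105,1.6680
8,-0.3645,0.5068,-0.3106,0.0022,0.0120,0.0124,-0.2522,0.0102,0.7340,7.6600,1.0289,1.6938
9,-0.3645,0.5069,-0.3105,0.0018,0.0068,0.0088,-0.2521,0.0102,0.7340,7.6870,1.0443,1.7154
10,-0.3645,0.5070,-0.3105,0.0014,-0.0000,0.0075,-0.2521,0.0102,0.7340,7.7106,1.0573,1.7333
11,-0.3645,0.5070,-0.3105,0.0010,-0.0062,0.0071,-0.2521,0.0103,0.7340,7.7311,1.0680,1.7482
12,-0.3645,0.5071,-0.3105,0.0007,-0.0082,0.0047,-0.2521,0.0103,0.7340,7.7488,1.0769,1.7609
13,-0.3645,0.5071,-0.3105,0.0004,-0.0101,0.0030,-0.2521,0.0103,0.7340,7.7642,1.0844,1.7717
14,-0.3645,0.5071,-0.3106,0.0001,-0.0118,0.0017,-0.2521,0.0102,0.7340,7.7776,1.0907,1.7809
15,-0.3645,0.5071,-0.3107,-0.0002,-0.0131,0.0007,-0.2521,0.0102,0.7340,7.7892,1.0961,1.7887
16,-0.3645,0.5071,-0.3107,-0.0004,-0.0141,-0.0001,-0.2521,0.0102,0.7340,7.7993,1.1006,1.7953
17,-0.3645,0.5071,-0.3108,-0.0006,-0.0150,-0.0007,-0.2521,0.0102,0.7340,7.8080,1.1045,1.8010
18,-0.3645,0.5070,-0.3109,-0.0007,-0.0156,-0.0012,-0.2521,0.0101,0.7339,7.8156,1.1077,1.8058
19,-0.3645,0.5070,-0.3110,-0.0008,-0.0161,-0.0015,-0.2522,0.0101,0.7339,7.8221,1.1104,1.8100
20,-0.3645,0.5069,-0.3111,-0.0009,-0.0164,-0.0017,-0.2522,0.0100,0.7339,7.8278,1.1127,1.8135
21,-0.3645,0.5069,-0.3112,-0.0010,-0.0166,-0.0019,-0.2522,0.0100,0.7339,-8.6898,-11.2109,-16.2399
22,-0.3645,0.5065,-0.3156,0.0002,-0.0910,-0.8666,-0.2529,0.0085,0.7336,10.5196,3.1125,4.7484
23,-0.3645,0.5052,-0.3233,-0.0008,-0.1529,-0.6701,-0.2540,0.0057,0.7330,10.1906,2.8531,4.3849
24,-0.3646,0.5036,-0.3292,-0.0020,-0.1591,-0.5324,-0.2550,0.0035,0.7325,9.9002,2.6240,4.0664
25,-0.3646,0.5020,-0.3340,-0.0030,-0.1452,-0.4267,-0.2558,0.0016,0.7321,9.6438,2.4229,3.7874
26,-0.3646,0.5006,-0.3378,-0.0036,-0.1253,-0.3412,-0.2564,0.0000,0.7318,9.4179,2.2469,3.5431
27,-0.3646,0.4995,-0.3409,-0.0039,-0.1049,-0.2701,-0.2569,-0.0012,0.7315,9.2189,2.0934,3.3292
28,-0.3647,0.4985,-0.3433,-0.0040,-0.0860,-0.2100,-0.2573,-0.0022,0.7312,9.0440,1.9594,3.1420
29,-0.3647,0.4977,-0.3451,-0.0040,-0.0693,-0.1589,-0.2577,-0.0030,0.7311,8.8904,1.8427,2.9780
30,-0.3648,0.4971,-0.3465,-0.0038,-0.0549,-0.1153,-0.2579,-0.0036,0.7309,8.7556,1.7410,2.8345
31,-0.3648,0.4966,-0.3474,-0.0036,-0.0429,-0.0780,-0.2581,-0.0040,0.7308,8.6374,1.6525,2.7088
32,-0.3648,0.4962,-0.3481,-0.0033,-0.0330,-0.0460,-0.2583,-0.0043,0.7308,8.5340,1.5756,2.5987
33,-0.3649,0.4959,-0.3484,-0.0030,-0.0231,-0.0202,-0.2583,-0.0044,0.7307,8.4434,1.5088,2.5028
34,-0.3649,0.4958,-0.3485,-0.0027,-0.0062,-0.0049,-0.2584,-0.0045,0.7307,8.3643,1.4515,2.4211
35,-0.3649,0.4958,-0.3485,-0.0022,0.0090,0.0061,-0.2584,-0.0045,0.7307,8.2951,1.4037,2.3527
36,-0.3649,0.4959,-0.3483,-0.0016,0.0176,0.0173,-0.2584,-0.0044,0.7307,8.2349,1.3639,2.2951
37,-0.3650,0.4960,-0.3481,-0.0011,0.0220,0.0281,-0.2584,-0.0043,0.7307,8.1824,1.3305,2.2460
38,-0.3650,0.4963,-0.3478,-0.0006,0.0260,0.0364,-0.2583,-0.0042,0.7307,8.1368,1.3018,2.2036
39,-0.3650,0.4966,-0.3474,-0.0002,0.0290,0.0434,-0.2582,-0.0040,0.7308,8.0971,1.2772,2.1666
40,-0.3650,0.4969,-0.3469,0.0002,0.0310,0.0492,-0.2582,-0.0037,0.7308,8.0626,1.2559,2.1344
41,-0.3650,0.4972,-0.3464,0.0005,0.0324,0.0538,-0.2581,-0.0035,0.7309,8.0326,1.2375,2.1063
42,-0.3650,0.4975,-0.3458,0.0007,0.0334,0.0575,-0.2580,-0.0033,0.7309,8.0066,1.2216,2.0816
43,-0.3649,0.4979,-0.3452,0.0009,0.0340,0.0603,-0.2578,-0.0030,0.7310,7.9840,1.2080,2.0601
44,-0.3649,0.4982,-0.3446,0.0011,0.0344,0.0623,-0.2577,-0.0027,0.7311,7.9644,1.1962,2.0412
45,-0.3649,0.4985,-0.3440,0.0012,0.0347,0.0636,-0.2576,-0.0024,0.7311,7.9474,1.1861,2.0246
46,-0.3649,0.4989,-0.3434,0.0013,0.0347,0.0644,-0.2575,-0.0021,0.7312,7.9327,1.1774,2.0101
47,-0.3649,0.4992,-0.3427,0.0014,0.0347,0.0646,-0.2574,-0.0019,0.7313,7.9199,1.1700,1.9975
48,-0.3649,0.4996,-0.3421,0.0014,0.0345,0.0645,-0.2572,-0.0016,0.7313,7.9089,1.1636,1.9863
49,-0.3649,0.4999,-0.3414,0.0015,0.0343,0.0639,-0.2571,-0.0013,0.7314,7.8994,1.1582,1.9766
50,-0.3649,0.5003,-0.3408,0.0015,0.0340,0.0631,-0.2570,-0.0010,0.7315,7.8912,1.1536,1.9681
51,-0.3648,0.5006,-0.3402,0.0015,0.0336,0.0621,-0.2569,-0.0007,0.7315,7.8841,1.1497,1.9606
52,-0.3648,0.5010,-0.3396,0.0015,0.0332,0.0609,-0.2568,-0.0005,0.7316,7.8781,1.1464,1.9541
53,-0.3648,0.5013,-0.3390,0.0015,0.0328,0.0595,-0.2566,-0.0002,0.7316,7.8728,1.1437,1.9483
54,-0.3648,0.5016,-0.3384,0.0015,0.0323,0.0579,-0.2565,0.0001,0.7317,7.8684,1.1414,1.9433
55,-0.3648,0.5019,-0.3378,0.0014,0.0318,0.0563,-0.2564,0.0003,0.7318,7.8646,1.1395,1.9389
56,-0.3648,0.5023,-0.3373,0.0014,0.0313,0.0547,-0.2563,0.0006,0.7318,7.8613,1.1379,1.9350
57,-0.3648,0.5026,-0.3367,0.0014,0.0308,0.0529,-0.2562,0.0008,0.7319,,,
# final θ (rad): -0.3648 0.5026 -0.3367


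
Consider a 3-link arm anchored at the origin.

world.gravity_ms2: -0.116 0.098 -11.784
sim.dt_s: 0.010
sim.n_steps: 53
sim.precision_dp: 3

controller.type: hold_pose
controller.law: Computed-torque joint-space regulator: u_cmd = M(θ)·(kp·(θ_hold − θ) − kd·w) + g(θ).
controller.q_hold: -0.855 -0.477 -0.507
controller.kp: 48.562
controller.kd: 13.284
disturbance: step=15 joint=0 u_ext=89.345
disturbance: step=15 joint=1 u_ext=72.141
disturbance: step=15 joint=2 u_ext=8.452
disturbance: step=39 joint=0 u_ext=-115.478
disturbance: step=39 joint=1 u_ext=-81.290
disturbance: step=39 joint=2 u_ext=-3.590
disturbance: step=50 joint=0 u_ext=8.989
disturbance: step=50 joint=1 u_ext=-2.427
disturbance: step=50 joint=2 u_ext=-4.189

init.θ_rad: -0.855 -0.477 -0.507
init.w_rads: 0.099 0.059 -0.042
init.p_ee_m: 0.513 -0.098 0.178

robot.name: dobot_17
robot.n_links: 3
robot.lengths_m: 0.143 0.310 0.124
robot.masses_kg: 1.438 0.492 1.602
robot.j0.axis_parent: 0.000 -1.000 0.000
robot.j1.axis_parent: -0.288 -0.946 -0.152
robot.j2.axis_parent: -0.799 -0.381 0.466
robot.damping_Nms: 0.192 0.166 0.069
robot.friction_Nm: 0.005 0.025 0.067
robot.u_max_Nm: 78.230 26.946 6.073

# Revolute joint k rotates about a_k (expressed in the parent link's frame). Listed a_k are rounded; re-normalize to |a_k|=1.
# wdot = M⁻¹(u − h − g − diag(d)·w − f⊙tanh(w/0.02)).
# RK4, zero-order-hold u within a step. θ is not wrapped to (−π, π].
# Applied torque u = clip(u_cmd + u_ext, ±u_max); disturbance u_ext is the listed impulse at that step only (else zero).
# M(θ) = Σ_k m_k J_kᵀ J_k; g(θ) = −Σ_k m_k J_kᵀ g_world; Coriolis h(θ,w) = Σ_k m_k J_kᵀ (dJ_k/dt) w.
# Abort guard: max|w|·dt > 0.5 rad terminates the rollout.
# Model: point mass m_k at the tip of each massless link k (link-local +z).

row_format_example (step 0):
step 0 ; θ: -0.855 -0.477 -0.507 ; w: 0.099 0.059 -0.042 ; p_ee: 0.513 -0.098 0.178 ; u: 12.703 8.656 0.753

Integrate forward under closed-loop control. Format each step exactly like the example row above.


step 1 ; θ: -0.854 -0.477 -0.507 ; w: 0.096 0.035 -0.010 ; p_ee: 0.513 -0.098 0.179 ; u: 12.808 8.736 0.755
step 2 ; θ: -0.853 -0.476 -0.507 ; w: 0.085 0.027 -0.004 ; p_ee: 0.513 -0.097 0.179 ; u: 12.904 8.808 0.760
step 3 ; θ: -0.852 -0.476 -0.507 ; w: 0.073 0.022 -0.004 ; p_ee: 0.513 -0.097 0.180 ; u: 12.992 8.874 0.765
step 4 ; θ: -0.851 -0.476 -0.507 ; w: 0.062 0.019 -0.004 ; p_ee: 0.512 -0.097 0.180 ; u: 13.072 8.934 0.770
step 5 ; θ: -0.851 -0.476 -0.507 ; w: 0.051 0.016 -0.005 ; p_ee: 0.512 -0.097 0.180 ; u: 13.145 8.988 0.774
step 6 ; θ: -0.850 -0.476 -0.507 ; w: 0.042 0.013 -0.005 ; p_ee: 0.512 -0.097 0.181 ; u: 13.211 9.037 0.777
step 7 ; θ: -0.850 -0.476 -0.507 ; w: 0.034 0.011 -0.005 ; p_ee: 0.512 -0.097 0.181 ; u: 13.272 9.082 0.780
step 8 ; θ: -0.850 -0.476 -0.507 ; w: 0.026 0.010 -0.005 ; p_ee: 0.512 -0.097 0.181 ; u: 13.327 9.122 0.783
step 9 ; θ: -0.849 -0.476 -0.507 ; w: 0.020 0.009 -0.005 ; p_ee: 0.512 -0.097 0.181 ; u: 13.377 9.159 0.785
step 10 ; θ: -0.849 -0.476 -0.507 ; w: 0.014 0.007 -0.005 ; p_ee: 0.512 -0.097 0.181 ; u: 13.423 9.192 0.787
step 11 ; θ: -0.849 -0.476 -0.507 ; w: 0.009 0.006 -0.005 ; p_ee: 0.512 -0.097 0.181 ; u: 13.464 9.222 0.789
step 12 ; θ: -0.849 -0.476 -0.507 ; w: 0.004 0.005 -0.005 ; p_ee: 0.512 -0.097 0.182 ; u: 13.502 9.250 0.791
step 13 ; θ: -0.849 -0.476 -0.507 ; w: 0.000 0.004 -0.005 ; p_ee: 0.512 -0.097 0.182 ; u: 13.536 9.274 0.792
step 14 ; θ: -0.849 -0.476 -0.506 ; w: -0.003 0.004 -0.005 ; p_ee: 0.512 -0.097 0.182 ; u: 13.566 9.296 0.794
step 15 ; θ: -0.849 -0.476 -0.506 ; w: -0.006 0.003 -0.005 ; p_ee: 0.512 -0.097 0.182 ; u: 78.230 26.946 6.073
step 16 ; θ: -0.789 -0.557 -0.420 ; w: 11.408 -15.515 16.120 ; p_ee: 0.511 -0.095 0.182 ; u: 4.864 6.911 0.221
step 17 ; θ: -0.694 -0.686 -0.291 ; w: 7.928 -10.579 10.189 ; p_ee: 0.506 -0.091 0.184 ; u: 5.643 7.158 0.437
step 18 ; θ: -0.626 -0.775 -0.209 ; w: 5.670 -7.371 6.531 ; p_ee: 0.502 -0.088 0.185 ; u: 6.307 7.370 0.591
step 19 ; θ: -0.578 -0.837 -0.156 ; w: 4.133 -5.212 4.206 ; p_ee: 0.498 -0.086 0.186 ; u: 6.903 7.562 0.712
step 20 ; θ: -0.542 -0.881 -0.122 ; w: 3.028 -3.690 2.665 ; p_ee: 0.494 -0.084 0.187 ; u: 7.451 7.744 0.812
step 21 ; θ: -0.516 -0.913 -0.100 ; w: 2.201 -2.579 1.608 ; p_ee: 0.491 -0.083 0.188 ; u: 7.955 7.921 0.895
step 22 ; θ: -0.497 -0.934 -0.088 ; w: 1.564 -1.745 0.863 ; p_ee: 0.489 -0.083 0.189 ; u: 8.420 8.092 0.964
step 23 ; θ: -0.484 -0.948 -0.082 ; w: 1.064 -1.108 0.329 ; p_ee: 0.488 -0.082 0.190 ; u: 8.847 8.256 1.021
step 24 ; θ: -0.476 -0.957 -0.081 ; w: 0.670 -0.622 -0.038 ; p_ee: 0.487 -0.082 0.190 ; u: 9.239 8.414 1.066
step 25 ; θ: -0.470 -0.961 -0.082 ; w: 0.366 -0.270 -0.212 ; p_ee: 0.486 -0.083 0.191 ; u: 9.598 8.561 1.087
step 26 ; θ: -0.468 -0.962 -0.085 ; w: 0.123 0.004 -0.331 ; p_ee: 0.485 -0.083 0.191 ; u: 9.926 8.699 1.104
step 27 ; θ: -0.468 -0.961 -0.089 ; w: -0.064 0.204 -0.401 ; p_ee: 0.485 -0.083 0.192 ; u: 10.224 8.833 1.117
step 28 ; θ: -0.469 -0.959 -0.093 ; w: -0.212 0.357 -0.446 ; p_ee: 0.485 -0.084 0.192 ; u: 10.496 8.955 1.127
step 29 ; θ: -0.472 -0.954 -0.098 ; w: -0.330 0.476 -0.472 ; p_ee: 0.486 -0.084 0.192 ; u: 10.743 9.067 1.135
step 30 ; θ: -0.476 -0.949 -0.102 ; w: -0.424 0.566 -0.486 ; p_ee: 0.486 -0.084 0.192 ; u: 10.970 9.169 1.140
step 31 ; θ: -0.480 -0.943 -0.107 ; w: -0.498 0.634 -0.490 ; p_ee: 0.486 -0.084 0.192 ; u: 11.177 9.262 1.144
step 32 ; θ: -0.485 -0.937 -0.112 ; w: -0.555 0.684 -0.488 ; p_ee: 0.487 -0.085 0.192 ; u: 11.366 9.346 1.146
step 33 ; θ: -0.491 -0.930 -0.117 ; w: -0.598 0.719 -0.480 ; p_ee: 0.487 -0.085 0.192 ; u: 11.539 9.421 1.146
step 34 ; θ: -0.497 -0.922 -0.122 ; w: -0.630 0.743 -0.469 ; p_ee: 0.488 -0.085 0.192 ; u: 11.698 9.490 1.146
step 35 ; θ: -0.504 -0.915 -0.126 ; w: -0.652 0.756 -0.456 ; p_ee: 0.489 -0.085 0.191 ; u: 11.844 9.551 1.145
step 36 ; θ: -0.510 -0.907 -0.131 ; w: -0.667 0.763 -0.441 ; p_ee: 0.490 -0.086 0.191 ; u: 11.977 9.605 1.143
step 37 ; θ: -0.517 -0.900 -0.135 ; w: -0.676 0.763 -0.425 ; p_ee: 0.490 -0.086 0.191 ; u: 12.100 9.654 1.141
step 38 ; θ: -0.524 -0.892 -0.139 ; w: -0.679 0.758 -0.409 ; p_ee: 0.491 -0.086 0.190 ; u: 12.213 9.698 1.138
step 39 ; θ: -0.531 -0.884 -0.143 ; w: -0.678 0.750 -0.393 ; p_ee: 0.492 -0.086 0.190 ; u: -78.230 -26.946 -2.455
step 40 ; θ: -0.580 -0.827 -0.176 ; w: -9.149 10.761 -6.362 ; p_ee: 0.497 -0.087 0.188 ; u: 24.743 14.816 1.509
step 41 ; θ: -0.663 -0.729 -0.235 ; w: -7.508 8.819 -5.358 ; p_ee: 0.505 -0.088 0.184 ; u: 23.778 14.502 1.220
step 42 ; θ: -0.731 -0.650 -0.283 ; w: -6.010 6.971 -4.137 ; p_ee: 0.511 -0.089 0.180 ; u: 22.892 14.155 1.007
step 43 ; θ: -0.784 -0.589 -0.319 ; w: -4.711 5.340 -2.947 ; p_ee: 0.516 -0.088 0.177 ; u: 22.076 13.794 0.862
step 44 ; θ: -0.826 -0.542 -0.343 ; w: -3.635 3.990 -1.932 ; p_ee: 0.519 -0.087 0.173 ; u: 21.326 13.436 0.769
step 45 ; θ: -0.858 -0.508 -0.358 ; w: -2.774 2.922 -1.144 ; p_ee: 0.522 -0.086 0.170 ; u: 20.639 13.092 0.714
step 46 ; θ: -0.882 -0.483 -0.367 ; w: -2.099 2.102 -0.572 ; p_ee: 0.524 -0.085 0.168 ; u: 20.011 12.766 0.686
step 47 ; θ: -0.900 -0.465 -0.370 ; w: -1.576 1.484 -0.181 ; p_ee: 0.526 -0.084 0.165 ; u: 19.437 12.461 0.676
step 48 ; θ: -0.914 -0.452 -0.371 ; w: -1.179 1.038 0.042 ; p_ee: 0.527 -0.083 0.163 ; u: 18.913 12.176 0.680
step 49 ; θ: -0.924 -0.443 -0.370 ; w: -0.906 0.764 0.054 ; p_ee: 0.529 -0.083 0.162 ; u: 18.435 11.912 0.703
step 50 ; θ: -0.932 -0.437 -0.370 ; w: -0.689 0.557 0.031 ; p_ee: 0.530 -0.082 0.160 ; u: 26.987 9.242 -3.464
step 51 ; θ: -0.930 -0.444 -0.371 ; w: 1.223 -1.854 -0.225 ; p_ee: 0.529 -0.083 0.159 ; u: 16.370 11.752 1.301
step 52 ; θ: -0.919 -0.460 -0.374 ; w: 0.961 -1.423 -0.424 ; p_ee: 0.529 -0.084 0.158 ; u: 16.098 11.480 1.251
step 53 ; θ: -0.910 -0.472 -0.379 ; w: 0.769 -1.102 -0.521 ; p_ee: 0.528 -0.086 0.157
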